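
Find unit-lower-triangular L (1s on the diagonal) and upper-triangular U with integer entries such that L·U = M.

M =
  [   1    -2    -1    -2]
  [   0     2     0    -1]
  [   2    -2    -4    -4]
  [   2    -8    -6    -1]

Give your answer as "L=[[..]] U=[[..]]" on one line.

L=[[1,0,0,0],[0,1,0,0],[2,1,1,0],[2,-2,2,1]] U=[[1,-2,-1,-2],[0,2,0,-1],[0,0,-2,1],[0,0,0,-1]]

  r1 -= 0·r0 → [0,2,0,-1]
  r2 -= 2·r0 → [0,2,-2,0]
  r3 -= 2·r0 → [0,-4,-4,3]
  r2 -= 1·r1 → [0,0,-2,1]
  r3 -= -2·r1 → [0,0,-4,1]
  r3 -= 2·r2 → [0,0,0,-1]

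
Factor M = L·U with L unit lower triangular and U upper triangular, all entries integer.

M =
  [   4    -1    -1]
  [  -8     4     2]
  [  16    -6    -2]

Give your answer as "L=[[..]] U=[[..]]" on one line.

  row1 -= -2·row0 → [0,2,0]
  row2 -= 4·row0 → [0,-2,2]
  row2 -= -1·row1 → [0,0,2]

L=[[1,0,0],[-2,1,0],[4,-1,1]] U=[[4,-1,-1],[0,2,0],[0,0,2]]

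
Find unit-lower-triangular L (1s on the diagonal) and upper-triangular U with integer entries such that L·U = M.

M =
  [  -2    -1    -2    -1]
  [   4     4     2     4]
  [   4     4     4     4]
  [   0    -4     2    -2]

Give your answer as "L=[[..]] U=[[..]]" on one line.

L=[[1,0,0,0],[-2,1,0,0],[-2,1,1,0],[0,-2,-1,1]] U=[[-2,-1,-2,-1],[0,2,-2,2],[0,0,2,0],[0,0,0,2]]

  R1 -= -2·R0 → [0,2,-2,2]
  R2 -= -2·R0 → [0,2,0,2]
  R3 -= 0·R0 → [0,-4,2,-2]
  R2 -= 1·R1 → [0,0,2,0]
  R3 -= -2·R1 → [0,0,-2,2]
  R3 -= -1·R2 → [0,0,0,2]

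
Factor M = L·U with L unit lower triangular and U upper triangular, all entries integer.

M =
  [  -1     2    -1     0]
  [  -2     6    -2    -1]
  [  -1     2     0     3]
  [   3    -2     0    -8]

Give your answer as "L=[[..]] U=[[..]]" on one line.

  row1 -= 2·row0 → [0,2,0,-1]
  row2 -= 1·row0 → [0,0,1,3]
  row3 -= -3·row0 → [0,4,-3,-8]
  row2 -= 0·row1 → [0,0,1,3]
  row3 -= 2·row1 → [0,0,-3,-6]
  row3 -= -3·row2 → [0,0,0,3]

L=[[1,0,0,0],[2,1,0,0],[1,0,1,0],[-3,2,-3,1]] U=[[-1,2,-1,0],[0,2,0,-1],[0,0,1,3],[0,0,0,3]]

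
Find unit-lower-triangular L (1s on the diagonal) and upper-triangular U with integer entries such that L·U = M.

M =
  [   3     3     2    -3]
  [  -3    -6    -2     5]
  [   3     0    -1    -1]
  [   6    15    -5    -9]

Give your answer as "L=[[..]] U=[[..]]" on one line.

  row1 -= -1·row0 → [0,-3,0,2]
  row2 -= 1·row0 → [0,-3,-3,2]
  row3 -= 2·row0 → [0,9,-9,-3]
  row2 -= 1·row1 → [0,0,-3,0]
  row3 -= -3·row1 → [0,0,-9,3]
  row3 -= 3·row2 → [0,0,0,3]

L=[[1,0,0,0],[-1,1,0,0],[1,1,1,0],[2,-3,3,1]] U=[[3,3,2,-3],[0,-3,0,2],[0,0,-3,0],[0,0,0,3]]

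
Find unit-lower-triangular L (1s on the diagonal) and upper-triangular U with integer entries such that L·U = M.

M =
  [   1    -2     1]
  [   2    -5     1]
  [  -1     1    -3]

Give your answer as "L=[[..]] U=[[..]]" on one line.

  row1 -= 2·row0 → [0,-1,-1]
  row2 -= -1·row0 → [0,-1,-2]
  row2 -= 1·row1 → [0,0,-1]

L=[[1,0,0],[2,1,0],[-1,1,1]] U=[[1,-2,1],[0,-1,-1],[0,0,-1]]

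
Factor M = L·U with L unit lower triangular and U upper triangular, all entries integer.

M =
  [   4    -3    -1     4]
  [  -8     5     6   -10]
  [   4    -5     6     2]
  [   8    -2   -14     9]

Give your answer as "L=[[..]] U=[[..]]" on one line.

  R1 -= -2·R0 → [0,-1,4,-2]
  R2 -= 1·R0 → [0,-2,7,-2]
  R3 -= 2·R0 → [0,4,-12,1]
  R2 -= 2·R1 → [0,0,-1,2]
  R3 -= -4·R1 → [0,0,4,-7]
  R3 -= -4·R2 → [0,0,0,1]

L=[[1,0,0,0],[-2,1,0,0],[1,2,1,0],[2,-4,-4,1]] U=[[4,-3,-1,4],[0,-1,4,-2],[0,0,-1,2],[0,0,0,1]]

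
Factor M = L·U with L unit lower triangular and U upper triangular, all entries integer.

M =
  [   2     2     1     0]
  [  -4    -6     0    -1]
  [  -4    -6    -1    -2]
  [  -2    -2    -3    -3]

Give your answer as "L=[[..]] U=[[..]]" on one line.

L=[[1,0,0,0],[-2,1,0,0],[-2,1,1,0],[-1,0,2,1]] U=[[2,2,1,0],[0,-2,2,-1],[0,0,-1,-1],[0,0,0,-1]]

  R1 -= -2·R0 → [0,-2,2,-1]
  R2 -= -2·R0 → [0,-2,1,-2]
  R3 -= -1·R0 → [0,0,-2,-3]
  R2 -= 1·R1 → [0,0,-1,-1]
  R3 -= 0·R1 → [0,0,-2,-3]
  R3 -= 2·R2 → [0,0,0,-1]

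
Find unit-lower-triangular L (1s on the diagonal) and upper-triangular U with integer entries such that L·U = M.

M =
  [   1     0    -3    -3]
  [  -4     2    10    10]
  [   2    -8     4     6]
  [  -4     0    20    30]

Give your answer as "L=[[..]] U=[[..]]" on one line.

  R1 -= -4·R0 → [0,2,-2,-2]
  R2 -= 2·R0 → [0,-8,10,12]
  R3 -= -4·R0 → [0,0,8,18]
  R2 -= -4·R1 → [0,0,2,4]
  R3 -= 0·R1 → [0,0,8,18]
  R3 -= 4·R2 → [0,0,0,2]

L=[[1,0,0,0],[-4,1,0,0],[2,-4,1,0],[-4,0,4,1]] U=[[1,0,-3,-3],[0,2,-2,-2],[0,0,2,4],[0,0,0,2]]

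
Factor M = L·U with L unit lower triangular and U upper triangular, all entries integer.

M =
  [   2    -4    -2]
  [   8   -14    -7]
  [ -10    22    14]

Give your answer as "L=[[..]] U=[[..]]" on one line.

  r1 -= 4·r0 → [0,2,1]
  r2 -= -5·r0 → [0,2,4]
  r2 -= 1·r1 → [0,0,3]

L=[[1,0,0],[4,1,0],[-5,1,1]] U=[[2,-4,-2],[0,2,1],[0,0,3]]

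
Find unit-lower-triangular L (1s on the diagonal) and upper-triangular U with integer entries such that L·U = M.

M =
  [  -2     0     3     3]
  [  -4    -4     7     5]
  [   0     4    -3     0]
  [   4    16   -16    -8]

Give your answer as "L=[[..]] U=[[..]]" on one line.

  row1 -= 2·row0 → [0,-4,1,-1]
  row2 -= 0·row0 → [0,4,-3,0]
  row3 -= -2·row0 → [0,16,-10,-2]
  row2 -= -1·row1 → [0,0,-2,-1]
  row3 -= -4·row1 → [0,0,-6,-6]
  row3 -= 3·row2 → [0,0,0,-3]

L=[[1,0,0,0],[2,1,0,0],[0,-1,1,0],[-2,-4,3,1]] U=[[-2,0,3,3],[0,-4,1,-1],[0,0,-2,-1],[0,0,0,-3]]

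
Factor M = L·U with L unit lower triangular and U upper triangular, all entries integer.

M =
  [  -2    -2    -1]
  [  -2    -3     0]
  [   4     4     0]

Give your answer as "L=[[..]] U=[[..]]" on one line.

  r1 -= 1·r0 → [0,-1,1]
  r2 -= -2·r0 → [0,0,-2]
  r2 -= 0·r1 → [0,0,-2]

L=[[1,0,0],[1,1,0],[-2,0,1]] U=[[-2,-2,-1],[0,-1,1],[0,0,-2]]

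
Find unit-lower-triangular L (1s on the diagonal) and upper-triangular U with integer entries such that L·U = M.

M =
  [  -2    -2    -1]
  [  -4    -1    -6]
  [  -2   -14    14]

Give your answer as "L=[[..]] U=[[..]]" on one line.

  row1 -= 2·row0 → [0,3,-4]
  row2 -= 1·row0 → [0,-12,15]
  row2 -= -4·row1 → [0,0,-1]

L=[[1,0,0],[2,1,0],[1,-4,1]] U=[[-2,-2,-1],[0,3,-4],[0,0,-1]]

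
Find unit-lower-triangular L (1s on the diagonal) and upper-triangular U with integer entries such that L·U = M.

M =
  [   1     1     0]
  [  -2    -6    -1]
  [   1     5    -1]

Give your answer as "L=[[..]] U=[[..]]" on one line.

  r1 -= -2·r0 → [0,-4,-1]
  r2 -= 1·r0 → [0,4,-1]
  r2 -= -1·r1 → [0,0,-2]

L=[[1,0,0],[-2,1,0],[1,-1,1]] U=[[1,1,0],[0,-4,-1],[0,0,-2]]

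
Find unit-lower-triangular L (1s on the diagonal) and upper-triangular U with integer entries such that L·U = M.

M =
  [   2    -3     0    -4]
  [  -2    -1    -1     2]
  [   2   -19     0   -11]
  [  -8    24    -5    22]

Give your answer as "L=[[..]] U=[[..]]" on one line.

  r1 -= -1·r0 → [0,-4,-1,-2]
  r2 -= 1·r0 → [0,-16,0,-7]
  r3 -= -4·r0 → [0,12,-5,6]
  r2 -= 4·r1 → [0,0,4,1]
  r3 -= -3·r1 → [0,0,-8,0]
  r3 -= -2·r2 → [0,0,0,2]

L=[[1,0,0,0],[-1,1,0,0],[1,4,1,0],[-4,-3,-2,1]] U=[[2,-3,0,-4],[0,-4,-1,-2],[0,0,4,1],[0,0,0,2]]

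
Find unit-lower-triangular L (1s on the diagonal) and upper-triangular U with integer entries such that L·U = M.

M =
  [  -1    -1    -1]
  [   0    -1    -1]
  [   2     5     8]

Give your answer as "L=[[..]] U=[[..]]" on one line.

L=[[1,0,0],[0,1,0],[-2,-3,1]] U=[[-1,-1,-1],[0,-1,-1],[0,0,3]]

  r1 -= 0·r0 → [0,-1,-1]
  r2 -= -2·r0 → [0,3,6]
  r2 -= -3·r1 → [0,0,3]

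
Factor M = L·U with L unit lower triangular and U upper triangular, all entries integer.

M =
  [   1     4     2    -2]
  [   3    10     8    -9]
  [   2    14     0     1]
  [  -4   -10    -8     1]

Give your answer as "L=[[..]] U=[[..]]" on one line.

  r1 -= 3·r0 → [0,-2,2,-3]
  r2 -= 2·r0 → [0,6,-4,5]
  r3 -= -4·r0 → [0,6,0,-7]
  r2 -= -3·r1 → [0,0,2,-4]
  r3 -= -3·r1 → [0,0,6,-16]
  r3 -= 3·r2 → [0,0,0,-4]

L=[[1,0,0,0],[3,1,0,0],[2,-3,1,0],[-4,-3,3,1]] U=[[1,4,2,-2],[0,-2,2,-3],[0,0,2,-4],[0,0,0,-4]]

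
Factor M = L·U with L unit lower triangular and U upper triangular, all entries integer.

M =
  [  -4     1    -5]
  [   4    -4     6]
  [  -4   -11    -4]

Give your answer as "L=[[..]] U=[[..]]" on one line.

  row1 -= -1·row0 → [0,-3,1]
  row2 -= 1·row0 → [0,-12,1]
  row2 -= 4·row1 → [0,0,-3]

L=[[1,0,0],[-1,1,0],[1,4,1]] U=[[-4,1,-5],[0,-3,1],[0,0,-3]]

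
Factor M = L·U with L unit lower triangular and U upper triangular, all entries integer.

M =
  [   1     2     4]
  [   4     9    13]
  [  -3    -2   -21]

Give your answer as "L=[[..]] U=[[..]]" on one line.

L=[[1,0,0],[4,1,0],[-3,4,1]] U=[[1,2,4],[0,1,-3],[0,0,3]]

  R1 -= 4·R0 → [0,1,-3]
  R2 -= -3·R0 → [0,4,-9]
  R2 -= 4·R1 → [0,0,3]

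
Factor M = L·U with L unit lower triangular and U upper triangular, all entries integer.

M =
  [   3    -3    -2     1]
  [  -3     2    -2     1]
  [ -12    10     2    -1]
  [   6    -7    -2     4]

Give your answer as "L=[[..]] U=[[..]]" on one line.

L=[[1,0,0,0],[-1,1,0,0],[-4,2,1,0],[2,1,3,1]] U=[[3,-3,-2,1],[0,-1,-4,2],[0,0,2,-1],[0,0,0,3]]

  R1 -= -1·R0 → [0,-1,-4,2]
  R2 -= -4·R0 → [0,-2,-6,3]
  R3 -= 2·R0 → [0,-1,2,2]
  R2 -= 2·R1 → [0,0,2,-1]
  R3 -= 1·R1 → [0,0,6,0]
  R3 -= 3·R2 → [0,0,0,3]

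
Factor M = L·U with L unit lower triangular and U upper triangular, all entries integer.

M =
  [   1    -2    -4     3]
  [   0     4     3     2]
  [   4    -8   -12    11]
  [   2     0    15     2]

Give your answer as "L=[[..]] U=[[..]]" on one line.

  row1 -= 0·row0 → [0,4,3,2]
  row2 -= 4·row0 → [0,0,4,-1]
  row3 -= 2·row0 → [0,4,23,-4]
  row2 -= 0·row1 → [0,0,4,-1]
  row3 -= 1·row1 → [0,0,20,-6]
  row3 -= 5·row2 → [0,0,0,-1]

L=[[1,0,0,0],[0,1,0,0],[4,0,1,0],[2,1,5,1]] U=[[1,-2,-4,3],[0,4,3,2],[0,0,4,-1],[0,0,0,-1]]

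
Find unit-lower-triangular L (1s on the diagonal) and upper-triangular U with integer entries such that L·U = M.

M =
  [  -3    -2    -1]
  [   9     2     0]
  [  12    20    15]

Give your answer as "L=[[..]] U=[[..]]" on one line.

L=[[1,0,0],[-3,1,0],[-4,-3,1]] U=[[-3,-2,-1],[0,-4,-3],[0,0,2]]

  r1 -= -3·r0 → [0,-4,-3]
  r2 -= -4·r0 → [0,12,11]
  r2 -= -3·r1 → [0,0,2]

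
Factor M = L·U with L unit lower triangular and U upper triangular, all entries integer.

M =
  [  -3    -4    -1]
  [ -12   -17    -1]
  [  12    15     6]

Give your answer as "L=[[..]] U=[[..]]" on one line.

L=[[1,0,0],[4,1,0],[-4,1,1]] U=[[-3,-4,-1],[0,-1,3],[0,0,-1]]

  r1 -= 4·r0 → [0,-1,3]
  r2 -= -4·r0 → [0,-1,2]
  r2 -= 1·r1 → [0,0,-1]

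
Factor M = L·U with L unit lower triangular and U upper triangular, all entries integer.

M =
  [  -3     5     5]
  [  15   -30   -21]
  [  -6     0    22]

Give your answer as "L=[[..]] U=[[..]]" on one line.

  row1 -= -5·row0 → [0,-5,4]
  row2 -= 2·row0 → [0,-10,12]
  row2 -= 2·row1 → [0,0,4]

L=[[1,0,0],[-5,1,0],[2,2,1]] U=[[-3,5,5],[0,-5,4],[0,0,4]]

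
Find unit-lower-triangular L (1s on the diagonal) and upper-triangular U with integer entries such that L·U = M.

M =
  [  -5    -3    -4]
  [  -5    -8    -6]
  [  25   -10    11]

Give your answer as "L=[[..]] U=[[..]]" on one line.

L=[[1,0,0],[1,1,0],[-5,5,1]] U=[[-5,-3,-4],[0,-5,-2],[0,0,1]]

  row1 -= 1·row0 → [0,-5,-2]
  row2 -= -5·row0 → [0,-25,-9]
  row2 -= 5·row1 → [0,0,1]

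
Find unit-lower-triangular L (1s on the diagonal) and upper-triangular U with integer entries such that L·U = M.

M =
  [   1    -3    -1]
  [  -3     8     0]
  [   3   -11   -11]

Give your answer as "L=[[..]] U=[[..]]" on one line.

L=[[1,0,0],[-3,1,0],[3,2,1]] U=[[1,-3,-1],[0,-1,-3],[0,0,-2]]

  R1 -= -3·R0 → [0,-1,-3]
  R2 -= 3·R0 → [0,-2,-8]
  R2 -= 2·R1 → [0,0,-2]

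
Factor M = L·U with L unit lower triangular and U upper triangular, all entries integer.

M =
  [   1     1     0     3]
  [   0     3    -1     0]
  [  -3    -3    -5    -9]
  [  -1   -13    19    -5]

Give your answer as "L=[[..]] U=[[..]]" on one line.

L=[[1,0,0,0],[0,1,0,0],[-3,0,1,0],[-1,-4,-3,1]] U=[[1,1,0,3],[0,3,-1,0],[0,0,-5,0],[0,0,0,-2]]

  r1 -= 0·r0 → [0,3,-1,0]
  r2 -= -3·r0 → [0,0,-5,0]
  r3 -= -1·r0 → [0,-12,19,-2]
  r2 -= 0·r1 → [0,0,-5,0]
  r3 -= -4·r1 → [0,0,15,-2]
  r3 -= -3·r2 → [0,0,0,-2]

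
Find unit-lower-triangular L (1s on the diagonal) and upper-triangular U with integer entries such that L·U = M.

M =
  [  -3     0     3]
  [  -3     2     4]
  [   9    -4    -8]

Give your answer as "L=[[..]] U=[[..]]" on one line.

L=[[1,0,0],[1,1,0],[-3,-2,1]] U=[[-3,0,3],[0,2,1],[0,0,3]]

  R1 -= 1·R0 → [0,2,1]
  R2 -= -3·R0 → [0,-4,1]
  R2 -= -2·R1 → [0,0,3]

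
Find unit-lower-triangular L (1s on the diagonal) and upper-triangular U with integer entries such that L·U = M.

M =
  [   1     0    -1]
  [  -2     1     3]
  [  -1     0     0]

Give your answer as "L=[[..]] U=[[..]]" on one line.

L=[[1,0,0],[-2,1,0],[-1,0,1]] U=[[1,0,-1],[0,1,1],[0,0,-1]]

  row1 -= -2·row0 → [0,1,1]
  row2 -= -1·row0 → [0,0,-1]
  row2 -= 0·row1 → [0,0,-1]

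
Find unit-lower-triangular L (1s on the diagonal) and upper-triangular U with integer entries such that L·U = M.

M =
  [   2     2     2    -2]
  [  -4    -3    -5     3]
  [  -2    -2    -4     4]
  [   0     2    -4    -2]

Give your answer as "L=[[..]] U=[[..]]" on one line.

L=[[1,0,0,0],[-2,1,0,0],[-1,0,1,0],[0,2,1,1]] U=[[2,2,2,-2],[0,1,-1,-1],[0,0,-2,2],[0,0,0,-2]]

  row1 -= -2·row0 → [0,1,-1,-1]
  row2 -= -1·row0 → [0,0,-2,2]
  row3 -= 0·row0 → [0,2,-4,-2]
  row2 -= 0·row1 → [0,0,-2,2]
  row3 -= 2·row1 → [0,0,-2,0]
  row3 -= 1·row2 → [0,0,0,-2]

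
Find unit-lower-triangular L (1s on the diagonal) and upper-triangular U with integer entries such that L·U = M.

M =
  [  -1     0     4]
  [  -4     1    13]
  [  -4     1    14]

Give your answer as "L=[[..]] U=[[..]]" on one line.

  r1 -= 4·r0 → [0,1,-3]
  r2 -= 4·r0 → [0,1,-2]
  r2 -= 1·r1 → [0,0,1]

L=[[1,0,0],[4,1,0],[4,1,1]] U=[[-1,0,4],[0,1,-3],[0,0,1]]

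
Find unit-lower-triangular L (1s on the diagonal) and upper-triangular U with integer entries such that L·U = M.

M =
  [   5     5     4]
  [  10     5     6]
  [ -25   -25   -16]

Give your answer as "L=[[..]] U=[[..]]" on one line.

L=[[1,0,0],[2,1,0],[-5,0,1]] U=[[5,5,4],[0,-5,-2],[0,0,4]]

  R1 -= 2·R0 → [0,-5,-2]
  R2 -= -5·R0 → [0,0,4]
  R2 -= 0·R1 → [0,0,4]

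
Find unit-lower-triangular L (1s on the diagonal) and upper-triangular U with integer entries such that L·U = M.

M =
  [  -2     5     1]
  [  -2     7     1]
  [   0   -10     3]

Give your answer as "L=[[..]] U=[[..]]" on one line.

L=[[1,0,0],[1,1,0],[0,-5,1]] U=[[-2,5,1],[0,2,0],[0,0,3]]

  r1 -= 1·r0 → [0,2,0]
  r2 -= 0·r0 → [0,-10,3]
  r2 -= -5·r1 → [0,0,3]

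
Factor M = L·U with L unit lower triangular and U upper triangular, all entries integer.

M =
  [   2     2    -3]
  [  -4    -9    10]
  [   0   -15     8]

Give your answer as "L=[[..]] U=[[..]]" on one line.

L=[[1,0,0],[-2,1,0],[0,3,1]] U=[[2,2,-3],[0,-5,4],[0,0,-4]]

  R1 -= -2·R0 → [0,-5,4]
  R2 -= 0·R0 → [0,-15,8]
  R2 -= 3·R1 → [0,0,-4]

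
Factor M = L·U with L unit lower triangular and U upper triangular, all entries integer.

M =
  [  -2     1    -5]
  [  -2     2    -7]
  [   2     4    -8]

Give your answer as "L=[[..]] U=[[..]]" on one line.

  r1 -= 1·r0 → [0,1,-2]
  r2 -= -1·r0 → [0,5,-13]
  r2 -= 5·r1 → [0,0,-3]

L=[[1,0,0],[1,1,0],[-1,5,1]] U=[[-2,1,-5],[0,1,-2],[0,0,-3]]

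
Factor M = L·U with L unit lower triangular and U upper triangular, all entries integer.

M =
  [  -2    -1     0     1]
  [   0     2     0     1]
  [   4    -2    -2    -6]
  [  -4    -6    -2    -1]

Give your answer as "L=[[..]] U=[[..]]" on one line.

L=[[1,0,0,0],[0,1,0,0],[-2,-2,1,0],[2,-2,1,1]] U=[[-2,-1,0,1],[0,2,0,1],[0,0,-2,-2],[0,0,0,1]]

  R1 -= 0·R0 → [0,2,0,1]
  R2 -= -2·R0 → [0,-4,-2,-4]
  R3 -= 2·R0 → [0,-4,-2,-3]
  R2 -= -2·R1 → [0,0,-2,-2]
  R3 -= -2·R1 → [0,0,-2,-1]
  R3 -= 1·R2 → [0,0,0,1]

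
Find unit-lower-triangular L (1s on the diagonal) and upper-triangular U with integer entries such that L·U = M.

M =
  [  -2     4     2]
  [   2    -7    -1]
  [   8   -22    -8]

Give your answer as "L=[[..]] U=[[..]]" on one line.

L=[[1,0,0],[-1,1,0],[-4,2,1]] U=[[-2,4,2],[0,-3,1],[0,0,-2]]

  R1 -= -1·R0 → [0,-3,1]
  R2 -= -4·R0 → [0,-6,0]
  R2 -= 2·R1 → [0,0,-2]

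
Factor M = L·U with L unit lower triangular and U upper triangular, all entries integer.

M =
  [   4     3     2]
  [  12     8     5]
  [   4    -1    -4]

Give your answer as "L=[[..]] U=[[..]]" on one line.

L=[[1,0,0],[3,1,0],[1,4,1]] U=[[4,3,2],[0,-1,-1],[0,0,-2]]

  row1 -= 3·row0 → [0,-1,-1]
  row2 -= 1·row0 → [0,-4,-6]
  row2 -= 4·row1 → [0,0,-2]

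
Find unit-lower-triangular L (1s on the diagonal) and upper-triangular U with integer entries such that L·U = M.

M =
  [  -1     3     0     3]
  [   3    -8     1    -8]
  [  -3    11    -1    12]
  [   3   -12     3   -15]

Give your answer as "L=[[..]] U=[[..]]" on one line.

L=[[1,0,0,0],[-3,1,0,0],[3,2,1,0],[-3,-3,-2,1]] U=[[-1,3,0,3],[0,1,1,1],[0,0,-3,1],[0,0,0,-1]]

  r1 -= -3·r0 → [0,1,1,1]
  r2 -= 3·r0 → [0,2,-1,3]
  r3 -= -3·r0 → [0,-3,3,-6]
  r2 -= 2·r1 → [0,0,-3,1]
  r3 -= -3·r1 → [0,0,6,-3]
  r3 -= -2·r2 → [0,0,0,-1]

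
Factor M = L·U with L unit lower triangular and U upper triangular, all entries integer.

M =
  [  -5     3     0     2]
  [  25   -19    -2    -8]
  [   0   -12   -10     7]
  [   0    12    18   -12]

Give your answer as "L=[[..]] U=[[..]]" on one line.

L=[[1,0,0,0],[-5,1,0,0],[0,3,1,0],[0,-3,-3,1]] U=[[-5,3,0,2],[0,-4,-2,2],[0,0,-4,1],[0,0,0,-3]]

  row1 -= -5·row0 → [0,-4,-2,2]
  row2 -= 0·row0 → [0,-12,-10,7]
  row3 -= 0·row0 → [0,12,18,-12]
  row2 -= 3·row1 → [0,0,-4,1]
  row3 -= -3·row1 → [0,0,12,-6]
  row3 -= -3·row2 → [0,0,0,-3]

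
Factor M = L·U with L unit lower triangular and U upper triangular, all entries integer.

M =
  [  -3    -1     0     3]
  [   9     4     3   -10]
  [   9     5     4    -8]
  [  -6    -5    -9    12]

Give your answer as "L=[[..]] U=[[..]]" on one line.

  r1 -= -3·r0 → [0,1,3,-1]
  r2 -= -3·r0 → [0,2,4,1]
  r3 -= 2·r0 → [0,-3,-9,6]
  r2 -= 2·r1 → [0,0,-2,3]
  r3 -= -3·r1 → [0,0,0,3]
  r3 -= 0·r2 → [0,0,0,3]

L=[[1,0,0,0],[-3,1,0,0],[-3,2,1,0],[2,-3,0,1]] U=[[-3,-1,0,3],[0,1,3,-1],[0,0,-2,3],[0,0,0,3]]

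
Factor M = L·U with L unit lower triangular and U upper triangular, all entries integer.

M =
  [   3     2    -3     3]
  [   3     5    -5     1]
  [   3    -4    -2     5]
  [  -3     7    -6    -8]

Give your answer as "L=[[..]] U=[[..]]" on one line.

  R1 -= 1·R0 → [0,3,-2,-2]
  R2 -= 1·R0 → [0,-6,1,2]
  R3 -= -1·R0 → [0,9,-9,-5]
  R2 -= -2·R1 → [0,0,-3,-2]
  R3 -= 3·R1 → [0,0,-3,1]
  R3 -= 1·R2 → [0,0,0,3]

L=[[1,0,0,0],[1,1,0,0],[1,-2,1,0],[-1,3,1,1]] U=[[3,2,-3,3],[0,3,-2,-2],[0,0,-3,-2],[0,0,0,3]]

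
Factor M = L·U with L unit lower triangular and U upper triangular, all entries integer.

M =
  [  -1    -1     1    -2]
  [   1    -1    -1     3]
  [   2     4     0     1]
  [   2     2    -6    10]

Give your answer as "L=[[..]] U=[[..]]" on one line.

L=[[1,0,0,0],[-1,1,0,0],[-2,-1,1,0],[-2,0,-2,1]] U=[[-1,-1,1,-2],[0,-2,0,1],[0,0,2,-2],[0,0,0,2]]

  r1 -= -1·r0 → [0,-2,0,1]
  r2 -= -2·r0 → [0,2,2,-3]
  r3 -= -2·r0 → [0,0,-4,6]
  r2 -= -1·r1 → [0,0,2,-2]
  r3 -= 0·r1 → [0,0,-4,6]
  r3 -= -2·r2 → [0,0,0,2]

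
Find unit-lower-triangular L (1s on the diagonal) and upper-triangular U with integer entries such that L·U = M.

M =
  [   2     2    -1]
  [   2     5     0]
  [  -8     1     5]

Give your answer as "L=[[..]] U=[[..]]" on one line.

L=[[1,0,0],[1,1,0],[-4,3,1]] U=[[2,2,-1],[0,3,1],[0,0,-2]]

  row1 -= 1·row0 → [0,3,1]
  row2 -= -4·row0 → [0,9,1]
  row2 -= 3·row1 → [0,0,-2]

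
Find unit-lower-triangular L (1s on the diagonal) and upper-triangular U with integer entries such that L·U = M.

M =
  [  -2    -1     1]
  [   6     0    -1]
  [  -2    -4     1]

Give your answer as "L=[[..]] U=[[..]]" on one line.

  r1 -= -3·r0 → [0,-3,2]
  r2 -= 1·r0 → [0,-3,0]
  r2 -= 1·r1 → [0,0,-2]

L=[[1,0,0],[-3,1,0],[1,1,1]] U=[[-2,-1,1],[0,-3,2],[0,0,-2]]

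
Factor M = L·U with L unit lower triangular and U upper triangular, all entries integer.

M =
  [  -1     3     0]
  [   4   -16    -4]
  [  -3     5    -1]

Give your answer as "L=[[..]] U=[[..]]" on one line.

L=[[1,0,0],[-4,1,0],[3,1,1]] U=[[-1,3,0],[0,-4,-4],[0,0,3]]

  row1 -= -4·row0 → [0,-4,-4]
  row2 -= 3·row0 → [0,-4,-1]
  row2 -= 1·row1 → [0,0,3]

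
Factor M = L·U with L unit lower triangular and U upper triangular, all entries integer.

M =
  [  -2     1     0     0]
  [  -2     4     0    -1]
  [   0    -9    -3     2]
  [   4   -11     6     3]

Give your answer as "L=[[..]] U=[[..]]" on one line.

L=[[1,0,0,0],[1,1,0,0],[0,-3,1,0],[-2,-3,-2,1]] U=[[-2,1,0,0],[0,3,0,-1],[0,0,-3,-1],[0,0,0,-2]]

  R1 -= 1·R0 → [0,3,0,-1]
  R2 -= 0·R0 → [0,-9,-3,2]
  R3 -= -2·R0 → [0,-9,6,3]
  R2 -= -3·R1 → [0,0,-3,-1]
  R3 -= -3·R1 → [0,0,6,0]
  R3 -= -2·R2 → [0,0,0,-2]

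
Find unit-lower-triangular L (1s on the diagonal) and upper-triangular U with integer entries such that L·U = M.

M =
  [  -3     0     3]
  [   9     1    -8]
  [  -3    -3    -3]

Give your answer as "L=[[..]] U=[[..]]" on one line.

  row1 -= -3·row0 → [0,1,1]
  row2 -= 1·row0 → [0,-3,-6]
  row2 -= -3·row1 → [0,0,-3]

L=[[1,0,0],[-3,1,0],[1,-3,1]] U=[[-3,0,3],[0,1,1],[0,0,-3]]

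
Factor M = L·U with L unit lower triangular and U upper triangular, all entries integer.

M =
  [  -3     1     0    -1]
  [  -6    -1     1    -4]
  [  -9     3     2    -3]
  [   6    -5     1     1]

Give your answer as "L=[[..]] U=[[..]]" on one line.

  R1 -= 2·R0 → [0,-3,1,-2]
  R2 -= 3·R0 → [0,0,2,0]
  R3 -= -2·R0 → [0,-3,1,-1]
  R2 -= 0·R1 → [0,0,2,0]
  R3 -= 1·R1 → [0,0,0,1]
  R3 -= 0·R2 → [0,0,0,1]

L=[[1,0,0,0],[2,1,0,0],[3,0,1,0],[-2,1,0,1]] U=[[-3,1,0,-1],[0,-3,1,-2],[0,0,2,0],[0,0,0,1]]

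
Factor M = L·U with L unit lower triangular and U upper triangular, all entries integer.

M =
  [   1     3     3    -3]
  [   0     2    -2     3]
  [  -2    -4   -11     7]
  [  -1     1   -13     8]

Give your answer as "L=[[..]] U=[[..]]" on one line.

  row1 -= 0·row0 → [0,2,-2,3]
  row2 -= -2·row0 → [0,2,-5,1]
  row3 -= -1·row0 → [0,4,-10,5]
  row2 -= 1·row1 → [0,0,-3,-2]
  row3 -= 2·row1 → [0,0,-6,-1]
  row3 -= 2·row2 → [0,0,0,3]

L=[[1,0,0,0],[0,1,0,0],[-2,1,1,0],[-1,2,2,1]] U=[[1,3,3,-3],[0,2,-2,3],[0,0,-3,-2],[0,0,0,3]]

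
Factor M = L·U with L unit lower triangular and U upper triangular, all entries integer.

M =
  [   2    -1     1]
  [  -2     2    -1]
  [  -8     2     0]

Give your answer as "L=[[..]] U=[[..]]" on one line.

L=[[1,0,0],[-1,1,0],[-4,-2,1]] U=[[2,-1,1],[0,1,0],[0,0,4]]

  row1 -= -1·row0 → [0,1,0]
  row2 -= -4·row0 → [0,-2,4]
  row2 -= -2·row1 → [0,0,4]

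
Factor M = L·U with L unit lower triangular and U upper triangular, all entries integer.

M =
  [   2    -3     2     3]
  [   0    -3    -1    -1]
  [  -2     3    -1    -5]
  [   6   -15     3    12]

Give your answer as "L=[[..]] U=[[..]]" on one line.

  r1 -= 0·r0 → [0,-3,-1,-1]
  r2 -= -1·r0 → [0,0,1,-2]
  r3 -= 3·r0 → [0,-6,-3,3]
  r2 -= 0·r1 → [0,0,1,-2]
  r3 -= 2·r1 → [0,0,-1,5]
  r3 -= -1·r2 → [0,0,0,3]

L=[[1,0,0,0],[0,1,0,0],[-1,0,1,0],[3,2,-1,1]] U=[[2,-3,2,3],[0,-3,-1,-1],[0,0,1,-2],[0,0,0,3]]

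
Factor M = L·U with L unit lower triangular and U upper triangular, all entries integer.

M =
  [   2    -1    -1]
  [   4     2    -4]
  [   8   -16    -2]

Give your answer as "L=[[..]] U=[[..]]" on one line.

L=[[1,0,0],[2,1,0],[4,-3,1]] U=[[2,-1,-1],[0,4,-2],[0,0,-4]]

  r1 -= 2·r0 → [0,4,-2]
  r2 -= 4·r0 → [0,-12,2]
  r2 -= -3·r1 → [0,0,-4]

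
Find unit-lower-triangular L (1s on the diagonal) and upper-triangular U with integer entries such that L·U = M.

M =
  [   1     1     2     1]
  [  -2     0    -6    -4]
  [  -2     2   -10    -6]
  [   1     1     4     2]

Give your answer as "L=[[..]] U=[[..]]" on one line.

L=[[1,0,0,0],[-2,1,0,0],[-2,2,1,0],[1,0,-1,1]] U=[[1,1,2,1],[0,2,-2,-2],[0,0,-2,0],[0,0,0,1]]

  R1 -= -2·R0 → [0,2,-2,-2]
  R2 -= -2·R0 → [0,4,-6,-4]
  R3 -= 1·R0 → [0,0,2,1]
  R2 -= 2·R1 → [0,0,-2,0]
  R3 -= 0·R1 → [0,0,2,1]
  R3 -= -1·R2 → [0,0,0,1]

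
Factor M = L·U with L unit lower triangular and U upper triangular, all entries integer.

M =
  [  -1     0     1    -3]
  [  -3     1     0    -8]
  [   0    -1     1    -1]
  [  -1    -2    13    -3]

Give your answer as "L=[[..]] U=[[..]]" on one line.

  row1 -= 3·row0 → [0,1,-3,1]
  row2 -= 0·row0 → [0,-1,1,-1]
  row3 -= 1·row0 → [0,-2,12,0]
  row2 -= -1·row1 → [0,0,-2,0]
  row3 -= -2·row1 → [0,0,6,2]
  row3 -= -3·row2 → [0,0,0,2]

L=[[1,0,0,0],[3,1,0,0],[0,-1,1,0],[1,-2,-3,1]] U=[[-1,0,1,-3],[0,1,-3,1],[0,0,-2,0],[0,0,0,2]]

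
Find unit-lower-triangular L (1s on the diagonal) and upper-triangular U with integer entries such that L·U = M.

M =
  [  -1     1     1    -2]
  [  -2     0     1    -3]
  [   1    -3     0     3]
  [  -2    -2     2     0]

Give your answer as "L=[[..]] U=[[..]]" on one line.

  r1 -= 2·r0 → [0,-2,-1,1]
  r2 -= -1·r0 → [0,-2,1,1]
  r3 -= 2·r0 → [0,-4,0,4]
  r2 -= 1·r1 → [0,0,2,0]
  r3 -= 2·r1 → [0,0,2,2]
  r3 -= 1·r2 → [0,0,0,2]

L=[[1,0,0,0],[2,1,0,0],[-1,1,1,0],[2,2,1,1]] U=[[-1,1,1,-2],[0,-2,-1,1],[0,0,2,0],[0,0,0,2]]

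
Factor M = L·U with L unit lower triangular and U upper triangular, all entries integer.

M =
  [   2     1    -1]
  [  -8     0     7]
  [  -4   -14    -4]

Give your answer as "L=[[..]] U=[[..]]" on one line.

  row1 -= -4·row0 → [0,4,3]
  row2 -= -2·row0 → [0,-12,-6]
  row2 -= -3·row1 → [0,0,3]

L=[[1,0,0],[-4,1,0],[-2,-3,1]] U=[[2,1,-1],[0,4,3],[0,0,3]]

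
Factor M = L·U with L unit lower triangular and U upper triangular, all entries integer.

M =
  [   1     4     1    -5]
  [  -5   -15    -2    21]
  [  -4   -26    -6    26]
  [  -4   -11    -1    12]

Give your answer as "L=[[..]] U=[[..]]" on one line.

  r1 -= -5·r0 → [0,5,3,-4]
  r2 -= -4·r0 → [0,-10,-2,6]
  r3 -= -4·r0 → [0,5,3,-8]
  r2 -= -2·r1 → [0,0,4,-2]
  r3 -= 1·r1 → [0,0,0,-4]
  r3 -= 0·r2 → [0,0,0,-4]

L=[[1,0,0,0],[-5,1,0,0],[-4,-2,1,0],[-4,1,0,1]] U=[[1,4,1,-5],[0,5,3,-4],[0,0,4,-2],[0,0,0,-4]]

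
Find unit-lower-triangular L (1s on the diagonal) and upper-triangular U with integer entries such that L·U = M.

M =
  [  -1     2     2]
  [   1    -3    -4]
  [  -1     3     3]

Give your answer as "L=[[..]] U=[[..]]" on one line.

L=[[1,0,0],[-1,1,0],[1,-1,1]] U=[[-1,2,2],[0,-1,-2],[0,0,-1]]

  r1 -= -1·r0 → [0,-1,-2]
  r2 -= 1·r0 → [0,1,1]
  r2 -= -1·r1 → [0,0,-1]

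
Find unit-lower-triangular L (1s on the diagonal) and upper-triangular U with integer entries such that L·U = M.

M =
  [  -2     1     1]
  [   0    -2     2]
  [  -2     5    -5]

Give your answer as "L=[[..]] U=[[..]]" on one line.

  r1 -= 0·r0 → [0,-2,2]
  r2 -= 1·r0 → [0,4,-6]
  r2 -= -2·r1 → [0,0,-2]

L=[[1,0,0],[0,1,0],[1,-2,1]] U=[[-2,1,1],[0,-2,2],[0,0,-2]]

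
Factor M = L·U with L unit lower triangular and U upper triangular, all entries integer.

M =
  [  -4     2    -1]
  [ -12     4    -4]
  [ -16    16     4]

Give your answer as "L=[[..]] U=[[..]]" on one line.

L=[[1,0,0],[3,1,0],[4,-4,1]] U=[[-4,2,-1],[0,-2,-1],[0,0,4]]

  r1 -= 3·r0 → [0,-2,-1]
  r2 -= 4·r0 → [0,8,8]
  r2 -= -4·r1 → [0,0,4]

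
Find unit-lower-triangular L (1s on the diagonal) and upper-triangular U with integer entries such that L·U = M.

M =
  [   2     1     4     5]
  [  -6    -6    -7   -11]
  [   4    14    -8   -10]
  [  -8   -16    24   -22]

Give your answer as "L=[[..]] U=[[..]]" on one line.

L=[[1,0,0,0],[-3,1,0,0],[2,-4,1,0],[-4,4,5,1]] U=[[2,1,4,5],[0,-3,5,4],[0,0,4,-4],[0,0,0,2]]

  r1 -= -3·r0 → [0,-3,5,4]
  r2 -= 2·r0 → [0,12,-16,-20]
  r3 -= -4·r0 → [0,-12,40,-2]
  r2 -= -4·r1 → [0,0,4,-4]
  r3 -= 4·r1 → [0,0,20,-18]
  r3 -= 5·r2 → [0,0,0,2]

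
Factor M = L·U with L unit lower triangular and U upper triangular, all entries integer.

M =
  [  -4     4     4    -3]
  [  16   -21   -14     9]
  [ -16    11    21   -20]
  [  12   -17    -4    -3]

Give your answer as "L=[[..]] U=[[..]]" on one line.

L=[[1,0,0,0],[-4,1,0,0],[4,1,1,0],[-3,1,2,1]] U=[[-4,4,4,-3],[0,-5,2,-3],[0,0,3,-5],[0,0,0,1]]

  r1 -= -4·r0 → [0,-5,2,-3]
  r2 -= 4·r0 → [0,-5,5,-8]
  r3 -= -3·r0 → [0,-5,8,-12]
  r2 -= 1·r1 → [0,0,3,-5]
  r3 -= 1·r1 → [0,0,6,-9]
  r3 -= 2·r2 → [0,0,0,1]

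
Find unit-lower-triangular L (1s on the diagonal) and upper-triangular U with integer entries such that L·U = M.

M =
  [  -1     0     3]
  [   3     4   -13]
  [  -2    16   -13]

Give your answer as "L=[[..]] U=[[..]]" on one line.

L=[[1,0,0],[-3,1,0],[2,4,1]] U=[[-1,0,3],[0,4,-4],[0,0,-3]]

  r1 -= -3·r0 → [0,4,-4]
  r2 -= 2·r0 → [0,16,-19]
  r2 -= 4·r1 → [0,0,-3]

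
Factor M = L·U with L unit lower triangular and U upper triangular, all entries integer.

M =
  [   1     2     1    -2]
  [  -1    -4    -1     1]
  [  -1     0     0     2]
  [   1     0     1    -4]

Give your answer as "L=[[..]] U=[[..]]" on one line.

  R1 -= -1·R0 → [0,-2,0,-1]
  R2 -= -1·R0 → [0,2,1,0]
  R3 -= 1·R0 → [0,-2,0,-2]
  R2 -= -1·R1 → [0,0,1,-1]
  R3 -= 1·R1 → [0,0,0,-1]
  R3 -= 0·R2 → [0,0,0,-1]

L=[[1,0,0,0],[-1,1,0,0],[-1,-1,1,0],[1,1,0,1]] U=[[1,2,1,-2],[0,-2,0,-1],[0,0,1,-1],[0,0,0,-1]]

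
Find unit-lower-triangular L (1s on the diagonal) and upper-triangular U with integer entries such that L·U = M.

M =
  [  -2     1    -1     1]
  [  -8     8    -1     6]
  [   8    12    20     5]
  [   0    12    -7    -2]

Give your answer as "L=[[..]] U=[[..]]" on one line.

  r1 -= 4·r0 → [0,4,3,2]
  r2 -= -4·r0 → [0,16,16,9]
  r3 -= 0·r0 → [0,12,-7,-2]
  r2 -= 4·r1 → [0,0,4,1]
  r3 -= 3·r1 → [0,0,-16,-8]
  r3 -= -4·r2 → [0,0,0,-4]

L=[[1,0,0,0],[4,1,0,0],[-4,4,1,0],[0,3,-4,1]] U=[[-2,1,-1,1],[0,4,3,2],[0,0,4,1],[0,0,0,-4]]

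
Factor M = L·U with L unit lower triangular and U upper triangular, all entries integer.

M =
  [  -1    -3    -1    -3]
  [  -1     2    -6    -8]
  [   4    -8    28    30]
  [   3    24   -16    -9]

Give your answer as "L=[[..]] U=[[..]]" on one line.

  r1 -= 1·r0 → [0,5,-5,-5]
  r2 -= -4·r0 → [0,-20,24,18]
  r3 -= -3·r0 → [0,15,-19,-18]
  r2 -= -4·r1 → [0,0,4,-2]
  r3 -= 3·r1 → [0,0,-4,-3]
  r3 -= -1·r2 → [0,0,0,-5]

L=[[1,0,0,0],[1,1,0,0],[-4,-4,1,0],[-3,3,-1,1]] U=[[-1,-3,-1,-3],[0,5,-5,-5],[0,0,4,-2],[0,0,0,-5]]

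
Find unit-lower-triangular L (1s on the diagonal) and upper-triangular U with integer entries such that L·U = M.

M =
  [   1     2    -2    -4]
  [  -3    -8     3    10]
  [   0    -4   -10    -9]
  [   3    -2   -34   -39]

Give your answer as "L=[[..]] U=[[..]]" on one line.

  r1 -= -3·r0 → [0,-2,-3,-2]
  r2 -= 0·r0 → [0,-4,-10,-9]
  r3 -= 3·r0 → [0,-8,-28,-27]
  r2 -= 2·r1 → [0,0,-4,-5]
  r3 -= 4·r1 → [0,0,-16,-19]
  r3 -= 4·r2 → [0,0,0,1]

L=[[1,0,0,0],[-3,1,0,0],[0,2,1,0],[3,4,4,1]] U=[[1,2,-2,-4],[0,-2,-3,-2],[0,0,-4,-5],[0,0,0,1]]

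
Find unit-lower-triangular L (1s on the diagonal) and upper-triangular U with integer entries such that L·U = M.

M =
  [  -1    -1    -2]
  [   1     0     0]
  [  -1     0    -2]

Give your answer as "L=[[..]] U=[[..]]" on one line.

L=[[1,0,0],[-1,1,0],[1,-1,1]] U=[[-1,-1,-2],[0,-1,-2],[0,0,-2]]

  r1 -= -1·r0 → [0,-1,-2]
  r2 -= 1·r0 → [0,1,0]
  r2 -= -1·r1 → [0,0,-2]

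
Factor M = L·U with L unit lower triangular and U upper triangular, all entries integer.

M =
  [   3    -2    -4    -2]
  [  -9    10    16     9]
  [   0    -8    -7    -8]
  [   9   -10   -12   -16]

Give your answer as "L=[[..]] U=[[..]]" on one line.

L=[[1,0,0,0],[-3,1,0,0],[0,-2,1,0],[3,-1,4,1]] U=[[3,-2,-4,-2],[0,4,4,3],[0,0,1,-2],[0,0,0,1]]

  R1 -= -3·R0 → [0,4,4,3]
  R2 -= 0·R0 → [0,-8,-7,-8]
  R3 -= 3·R0 → [0,-4,0,-10]
  R2 -= -2·R1 → [0,0,1,-2]
  R3 -= -1·R1 → [0,0,4,-7]
  R3 -= 4·R2 → [0,0,0,1]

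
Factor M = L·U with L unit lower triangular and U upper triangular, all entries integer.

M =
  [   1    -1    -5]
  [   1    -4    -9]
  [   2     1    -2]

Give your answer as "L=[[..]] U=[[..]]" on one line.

L=[[1,0,0],[1,1,0],[2,-1,1]] U=[[1,-1,-5],[0,-3,-4],[0,0,4]]

  r1 -= 1·r0 → [0,-3,-4]
  r2 -= 2·r0 → [0,3,8]
  r2 -= -1·r1 → [0,0,4]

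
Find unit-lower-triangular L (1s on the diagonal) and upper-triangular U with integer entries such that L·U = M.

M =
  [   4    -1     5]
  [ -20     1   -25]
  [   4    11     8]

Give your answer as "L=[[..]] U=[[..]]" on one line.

L=[[1,0,0],[-5,1,0],[1,-3,1]] U=[[4,-1,5],[0,-4,0],[0,0,3]]

  r1 -= -5·r0 → [0,-4,0]
  r2 -= 1·r0 → [0,12,3]
  r2 -= -3·r1 → [0,0,3]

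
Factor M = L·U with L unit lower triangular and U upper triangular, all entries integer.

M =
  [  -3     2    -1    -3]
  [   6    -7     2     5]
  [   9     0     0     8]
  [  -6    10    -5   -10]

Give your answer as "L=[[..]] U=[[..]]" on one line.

L=[[1,0,0,0],[-2,1,0,0],[-3,-2,1,0],[2,-2,1,1]] U=[[-3,2,-1,-3],[0,-3,0,-1],[0,0,-3,-3],[0,0,0,-3]]

  R1 -= -2·R0 → [0,-3,0,-1]
  R2 -= -3·R0 → [0,6,-3,-1]
  R3 -= 2·R0 → [0,6,-3,-4]
  R2 -= -2·R1 → [0,0,-3,-3]
  R3 -= -2·R1 → [0,0,-3,-6]
  R3 -= 1·R2 → [0,0,0,-3]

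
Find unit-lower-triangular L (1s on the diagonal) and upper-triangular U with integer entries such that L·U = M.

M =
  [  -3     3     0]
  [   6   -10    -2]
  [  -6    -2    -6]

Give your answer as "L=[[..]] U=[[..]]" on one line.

  r1 -= -2·r0 → [0,-4,-2]
  r2 -= 2·r0 → [0,-8,-6]
  r2 -= 2·r1 → [0,0,-2]

L=[[1,0,0],[-2,1,0],[2,2,1]] U=[[-3,3,0],[0,-4,-2],[0,0,-2]]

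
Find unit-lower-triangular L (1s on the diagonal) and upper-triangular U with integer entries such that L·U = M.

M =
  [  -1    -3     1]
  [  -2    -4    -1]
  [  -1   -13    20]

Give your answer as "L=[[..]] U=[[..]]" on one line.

  row1 -= 2·row0 → [0,2,-3]
  row2 -= 1·row0 → [0,-10,19]
  row2 -= -5·row1 → [0,0,4]

L=[[1,0,0],[2,1,0],[1,-5,1]] U=[[-1,-3,1],[0,2,-3],[0,0,4]]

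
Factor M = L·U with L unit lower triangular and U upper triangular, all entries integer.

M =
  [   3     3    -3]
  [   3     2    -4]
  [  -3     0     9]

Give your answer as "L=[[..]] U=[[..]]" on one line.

  R1 -= 1·R0 → [0,-1,-1]
  R2 -= -1·R0 → [0,3,6]
  R2 -= -3·R1 → [0,0,3]

L=[[1,0,0],[1,1,0],[-1,-3,1]] U=[[3,3,-3],[0,-1,-1],[0,0,3]]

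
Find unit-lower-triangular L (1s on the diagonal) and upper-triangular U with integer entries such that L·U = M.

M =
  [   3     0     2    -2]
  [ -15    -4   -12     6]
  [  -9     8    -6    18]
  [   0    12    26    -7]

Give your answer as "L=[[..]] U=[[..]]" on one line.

  R1 -= -5·R0 → [0,-4,-2,-4]
  R2 -= -3·R0 → [0,8,0,12]
  R3 -= 0·R0 → [0,12,26,-7]
  R2 -= -2·R1 → [0,0,-4,4]
  R3 -= -3·R1 → [0,0,20,-19]
  R3 -= -5·R2 → [0,0,0,1]

L=[[1,0,0,0],[-5,1,0,0],[-3,-2,1,0],[0,-3,-5,1]] U=[[3,0,2,-2],[0,-4,-2,-4],[0,0,-4,4],[0,0,0,1]]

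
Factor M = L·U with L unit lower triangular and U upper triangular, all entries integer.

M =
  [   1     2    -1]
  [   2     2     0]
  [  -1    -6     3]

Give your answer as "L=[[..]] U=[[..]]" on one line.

  R1 -= 2·R0 → [0,-2,2]
  R2 -= -1·R0 → [0,-4,2]
  R2 -= 2·R1 → [0,0,-2]

L=[[1,0,0],[2,1,0],[-1,2,1]] U=[[1,2,-1],[0,-2,2],[0,0,-2]]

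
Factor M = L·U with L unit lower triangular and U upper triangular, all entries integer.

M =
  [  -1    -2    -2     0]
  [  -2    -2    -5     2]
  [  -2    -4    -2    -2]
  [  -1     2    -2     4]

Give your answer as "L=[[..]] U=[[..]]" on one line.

  row1 -= 2·row0 → [0,2,-1,2]
  row2 -= 2·row0 → [0,0,2,-2]
  row3 -= 1·row0 → [0,4,0,4]
  row2 -= 0·row1 → [0,0,2,-2]
  row3 -= 2·row1 → [0,0,2,0]
  row3 -= 1·row2 → [0,0,0,2]

L=[[1,0,0,0],[2,1,0,0],[2,0,1,0],[1,2,1,1]] U=[[-1,-2,-2,0],[0,2,-1,2],[0,0,2,-2],[0,0,0,2]]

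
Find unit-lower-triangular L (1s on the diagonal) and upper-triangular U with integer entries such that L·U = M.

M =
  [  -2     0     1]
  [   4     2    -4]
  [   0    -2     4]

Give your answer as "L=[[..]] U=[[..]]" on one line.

  R1 -= -2·R0 → [0,2,-2]
  R2 -= 0·R0 → [0,-2,4]
  R2 -= -1·R1 → [0,0,2]

L=[[1,0,0],[-2,1,0],[0,-1,1]] U=[[-2,0,1],[0,2,-2],[0,0,2]]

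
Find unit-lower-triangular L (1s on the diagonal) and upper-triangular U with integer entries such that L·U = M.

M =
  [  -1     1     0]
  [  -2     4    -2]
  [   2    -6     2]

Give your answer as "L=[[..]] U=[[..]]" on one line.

L=[[1,0,0],[2,1,0],[-2,-2,1]] U=[[-1,1,0],[0,2,-2],[0,0,-2]]

  r1 -= 2·r0 → [0,2,-2]
  r2 -= -2·r0 → [0,-4,2]
  r2 -= -2·r1 → [0,0,-2]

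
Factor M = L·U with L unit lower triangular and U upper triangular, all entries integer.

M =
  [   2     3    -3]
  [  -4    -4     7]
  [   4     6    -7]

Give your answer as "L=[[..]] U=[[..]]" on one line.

L=[[1,0,0],[-2,1,0],[2,0,1]] U=[[2,3,-3],[0,2,1],[0,0,-1]]

  R1 -= -2·R0 → [0,2,1]
  R2 -= 2·R0 → [0,0,-1]
  R2 -= 0·R1 → [0,0,-1]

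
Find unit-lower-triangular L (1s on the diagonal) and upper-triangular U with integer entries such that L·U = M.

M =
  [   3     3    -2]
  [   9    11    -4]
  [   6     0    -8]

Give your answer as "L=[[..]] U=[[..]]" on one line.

  r1 -= 3·r0 → [0,2,2]
  r2 -= 2·r0 → [0,-6,-4]
  r2 -= -3·r1 → [0,0,2]

L=[[1,0,0],[3,1,0],[2,-3,1]] U=[[3,3,-2],[0,2,2],[0,0,2]]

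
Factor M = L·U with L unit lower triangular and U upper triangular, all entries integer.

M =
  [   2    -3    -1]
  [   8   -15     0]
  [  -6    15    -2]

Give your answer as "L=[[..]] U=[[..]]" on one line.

  R1 -= 4·R0 → [0,-3,4]
  R2 -= -3·R0 → [0,6,-5]
  R2 -= -2·R1 → [0,0,3]

L=[[1,0,0],[4,1,0],[-3,-2,1]] U=[[2,-3,-1],[0,-3,4],[0,0,3]]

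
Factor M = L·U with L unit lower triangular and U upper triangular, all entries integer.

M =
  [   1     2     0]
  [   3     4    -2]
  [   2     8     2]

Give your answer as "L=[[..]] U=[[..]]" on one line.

  row1 -= 3·row0 → [0,-2,-2]
  row2 -= 2·row0 → [0,4,2]
  row2 -= -2·row1 → [0,0,-2]

L=[[1,0,0],[3,1,0],[2,-2,1]] U=[[1,2,0],[0,-2,-2],[0,0,-2]]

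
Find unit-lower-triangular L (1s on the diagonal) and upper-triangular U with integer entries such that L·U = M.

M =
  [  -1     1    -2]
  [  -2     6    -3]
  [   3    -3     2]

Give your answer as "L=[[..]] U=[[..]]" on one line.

  R1 -= 2·R0 → [0,4,1]
  R2 -= -3·R0 → [0,0,-4]
  R2 -= 0·R1 → [0,0,-4]

L=[[1,0,0],[2,1,0],[-3,0,1]] U=[[-1,1,-2],[0,4,1],[0,0,-4]]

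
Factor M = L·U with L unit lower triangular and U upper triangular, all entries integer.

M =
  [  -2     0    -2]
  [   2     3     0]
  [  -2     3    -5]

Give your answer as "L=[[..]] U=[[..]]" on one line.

L=[[1,0,0],[-1,1,0],[1,1,1]] U=[[-2,0,-2],[0,3,-2],[0,0,-1]]

  row1 -= -1·row0 → [0,3,-2]
  row2 -= 1·row0 → [0,3,-3]
  row2 -= 1·row1 → [0,0,-1]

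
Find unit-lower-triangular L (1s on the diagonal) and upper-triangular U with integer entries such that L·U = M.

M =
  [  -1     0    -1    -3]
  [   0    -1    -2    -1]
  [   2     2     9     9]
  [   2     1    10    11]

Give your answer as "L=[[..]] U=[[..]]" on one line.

L=[[1,0,0,0],[0,1,0,0],[-2,-2,1,0],[-2,-1,2,1]] U=[[-1,0,-1,-3],[0,-1,-2,-1],[0,0,3,1],[0,0,0,2]]

  r1 -= 0·r0 → [0,-1,-2,-1]
  r2 -= -2·r0 → [0,2,7,3]
  r3 -= -2·r0 → [0,1,8,5]
  r2 -= -2·r1 → [0,0,3,1]
  r3 -= -1·r1 → [0,0,6,4]
  r3 -= 2·r2 → [0,0,0,2]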